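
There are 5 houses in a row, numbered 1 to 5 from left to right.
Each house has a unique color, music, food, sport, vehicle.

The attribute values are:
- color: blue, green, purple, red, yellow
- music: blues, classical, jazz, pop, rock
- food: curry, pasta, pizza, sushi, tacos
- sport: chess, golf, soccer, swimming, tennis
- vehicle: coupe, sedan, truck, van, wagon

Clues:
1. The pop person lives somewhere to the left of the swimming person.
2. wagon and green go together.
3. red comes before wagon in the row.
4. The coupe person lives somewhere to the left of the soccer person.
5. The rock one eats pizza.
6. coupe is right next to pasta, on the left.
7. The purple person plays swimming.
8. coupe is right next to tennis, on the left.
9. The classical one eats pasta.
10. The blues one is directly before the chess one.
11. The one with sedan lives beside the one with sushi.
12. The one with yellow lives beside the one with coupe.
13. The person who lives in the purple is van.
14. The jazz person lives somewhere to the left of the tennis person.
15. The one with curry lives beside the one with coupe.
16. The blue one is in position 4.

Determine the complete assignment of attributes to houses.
Solution:

House | Color | Music | Food | Sport | Vehicle
----------------------------------------------
  1   | yellow | blues | curry | golf | sedan
  2   | red | jazz | sushi | chess | coupe
  3   | green | classical | pasta | tennis | wagon
  4   | blue | pop | tacos | soccer | truck
  5   | purple | rock | pizza | swimming | van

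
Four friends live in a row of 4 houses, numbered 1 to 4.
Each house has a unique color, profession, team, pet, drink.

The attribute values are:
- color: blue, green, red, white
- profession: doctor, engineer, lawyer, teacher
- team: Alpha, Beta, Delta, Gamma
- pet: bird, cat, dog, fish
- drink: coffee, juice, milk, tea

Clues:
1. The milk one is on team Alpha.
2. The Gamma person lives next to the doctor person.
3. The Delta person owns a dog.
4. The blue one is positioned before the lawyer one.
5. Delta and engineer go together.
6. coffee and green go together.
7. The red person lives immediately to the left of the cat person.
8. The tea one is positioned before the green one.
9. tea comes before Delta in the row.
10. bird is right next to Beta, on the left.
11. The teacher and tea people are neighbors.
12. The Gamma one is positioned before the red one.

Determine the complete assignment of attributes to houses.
Solution:

House | Color | Profession | Team | Pet | Drink
-----------------------------------------------
  1   | blue | teacher | Gamma | bird | juice
  2   | red | doctor | Beta | fish | tea
  3   | white | lawyer | Alpha | cat | milk
  4   | green | engineer | Delta | dog | coffee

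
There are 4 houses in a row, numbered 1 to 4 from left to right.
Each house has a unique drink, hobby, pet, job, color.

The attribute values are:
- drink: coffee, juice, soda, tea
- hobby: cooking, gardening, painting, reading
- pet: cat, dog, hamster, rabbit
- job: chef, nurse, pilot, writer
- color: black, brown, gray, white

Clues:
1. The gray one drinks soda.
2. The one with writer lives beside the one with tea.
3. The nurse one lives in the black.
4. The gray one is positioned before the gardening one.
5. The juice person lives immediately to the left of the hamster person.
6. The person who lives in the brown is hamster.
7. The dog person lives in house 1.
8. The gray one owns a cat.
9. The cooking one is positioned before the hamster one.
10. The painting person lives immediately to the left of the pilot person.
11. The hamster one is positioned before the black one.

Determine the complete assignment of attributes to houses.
Solution:

House | Drink | Hobby | Pet | Job | Color
-----------------------------------------
  1   | juice | cooking | dog | writer | white
  2   | tea | painting | hamster | chef | brown
  3   | soda | reading | cat | pilot | gray
  4   | coffee | gardening | rabbit | nurse | black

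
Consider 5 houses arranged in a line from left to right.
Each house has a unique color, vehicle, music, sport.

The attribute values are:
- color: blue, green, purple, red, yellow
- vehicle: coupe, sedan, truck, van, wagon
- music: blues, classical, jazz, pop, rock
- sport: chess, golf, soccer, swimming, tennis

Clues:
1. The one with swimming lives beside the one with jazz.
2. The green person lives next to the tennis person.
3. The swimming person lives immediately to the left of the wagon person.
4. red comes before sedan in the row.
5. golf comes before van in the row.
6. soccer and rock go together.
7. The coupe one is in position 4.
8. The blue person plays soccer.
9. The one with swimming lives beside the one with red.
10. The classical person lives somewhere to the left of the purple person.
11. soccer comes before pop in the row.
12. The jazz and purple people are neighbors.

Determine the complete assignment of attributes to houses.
Solution:

House | Color | Vehicle | Music | Sport
---------------------------------------
  1   | green | truck | classical | swimming
  2   | red | wagon | jazz | tennis
  3   | purple | sedan | blues | golf
  4   | blue | coupe | rock | soccer
  5   | yellow | van | pop | chess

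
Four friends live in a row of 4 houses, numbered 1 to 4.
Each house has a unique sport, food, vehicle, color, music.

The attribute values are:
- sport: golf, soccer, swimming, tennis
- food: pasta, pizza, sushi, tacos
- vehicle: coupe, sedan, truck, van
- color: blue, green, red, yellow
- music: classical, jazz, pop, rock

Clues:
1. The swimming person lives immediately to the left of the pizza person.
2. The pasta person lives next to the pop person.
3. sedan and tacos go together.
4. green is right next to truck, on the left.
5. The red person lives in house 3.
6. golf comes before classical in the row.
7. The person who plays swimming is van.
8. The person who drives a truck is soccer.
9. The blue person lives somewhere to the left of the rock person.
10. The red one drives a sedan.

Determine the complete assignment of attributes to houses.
Solution:

House | Sport | Food | Vehicle | Color | Music
----------------------------------------------
  1   | swimming | pasta | van | green | jazz
  2   | soccer | pizza | truck | blue | pop
  3   | golf | tacos | sedan | red | rock
  4   | tennis | sushi | coupe | yellow | classical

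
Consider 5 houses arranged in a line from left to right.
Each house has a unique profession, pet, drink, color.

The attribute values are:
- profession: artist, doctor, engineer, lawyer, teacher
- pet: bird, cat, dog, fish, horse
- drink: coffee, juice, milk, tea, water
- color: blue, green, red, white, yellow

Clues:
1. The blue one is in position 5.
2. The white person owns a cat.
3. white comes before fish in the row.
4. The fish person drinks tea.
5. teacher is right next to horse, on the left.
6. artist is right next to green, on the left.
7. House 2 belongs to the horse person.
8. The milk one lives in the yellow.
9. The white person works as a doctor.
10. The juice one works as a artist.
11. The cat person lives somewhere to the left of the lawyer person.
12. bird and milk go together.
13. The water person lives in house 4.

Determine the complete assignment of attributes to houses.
Solution:

House | Profession | Pet | Drink | Color
----------------------------------------
  1   | teacher | bird | milk | yellow
  2   | artist | horse | juice | red
  3   | engineer | dog | coffee | green
  4   | doctor | cat | water | white
  5   | lawyer | fish | tea | blue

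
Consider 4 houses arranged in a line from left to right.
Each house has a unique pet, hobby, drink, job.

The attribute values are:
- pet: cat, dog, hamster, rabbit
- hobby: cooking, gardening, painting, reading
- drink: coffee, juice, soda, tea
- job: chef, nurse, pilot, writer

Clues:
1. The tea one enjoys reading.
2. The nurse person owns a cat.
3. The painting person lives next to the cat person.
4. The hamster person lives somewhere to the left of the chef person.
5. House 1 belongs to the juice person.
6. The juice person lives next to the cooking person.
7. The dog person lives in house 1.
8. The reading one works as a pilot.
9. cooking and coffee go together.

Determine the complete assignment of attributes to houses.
Solution:

House | Pet | Hobby | Drink | Job
---------------------------------
  1   | dog | painting | juice | writer
  2   | cat | cooking | coffee | nurse
  3   | hamster | reading | tea | pilot
  4   | rabbit | gardening | soda | chef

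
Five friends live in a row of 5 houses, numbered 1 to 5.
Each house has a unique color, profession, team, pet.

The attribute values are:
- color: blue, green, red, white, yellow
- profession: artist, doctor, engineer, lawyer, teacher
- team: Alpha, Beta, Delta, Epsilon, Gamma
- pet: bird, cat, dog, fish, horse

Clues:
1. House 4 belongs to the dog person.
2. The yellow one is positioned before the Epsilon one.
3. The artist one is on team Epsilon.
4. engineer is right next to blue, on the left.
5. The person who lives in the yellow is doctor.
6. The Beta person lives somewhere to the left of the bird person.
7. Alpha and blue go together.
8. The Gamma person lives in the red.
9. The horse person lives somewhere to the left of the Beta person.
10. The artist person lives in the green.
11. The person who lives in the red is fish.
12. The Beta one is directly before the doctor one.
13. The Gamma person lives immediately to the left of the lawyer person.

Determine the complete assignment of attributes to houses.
Solution:

House | Color | Profession | Team | Pet
---------------------------------------
  1   | red | engineer | Gamma | fish
  2   | blue | lawyer | Alpha | horse
  3   | white | teacher | Beta | cat
  4   | yellow | doctor | Delta | dog
  5   | green | artist | Epsilon | bird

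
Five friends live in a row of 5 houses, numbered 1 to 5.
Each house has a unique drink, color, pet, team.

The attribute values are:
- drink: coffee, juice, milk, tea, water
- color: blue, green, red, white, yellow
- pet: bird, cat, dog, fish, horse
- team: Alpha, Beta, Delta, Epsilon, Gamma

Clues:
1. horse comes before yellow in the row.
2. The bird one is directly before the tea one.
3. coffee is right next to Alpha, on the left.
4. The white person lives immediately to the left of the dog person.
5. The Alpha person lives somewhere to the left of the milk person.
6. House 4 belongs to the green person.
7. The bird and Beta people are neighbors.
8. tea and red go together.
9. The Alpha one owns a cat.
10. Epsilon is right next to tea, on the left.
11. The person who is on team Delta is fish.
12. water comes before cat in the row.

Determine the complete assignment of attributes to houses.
Solution:

House | Drink | Color | Pet | Team
----------------------------------
  1   | water | white | bird | Epsilon
  2   | tea | red | dog | Beta
  3   | coffee | blue | horse | Gamma
  4   | juice | green | cat | Alpha
  5   | milk | yellow | fish | Delta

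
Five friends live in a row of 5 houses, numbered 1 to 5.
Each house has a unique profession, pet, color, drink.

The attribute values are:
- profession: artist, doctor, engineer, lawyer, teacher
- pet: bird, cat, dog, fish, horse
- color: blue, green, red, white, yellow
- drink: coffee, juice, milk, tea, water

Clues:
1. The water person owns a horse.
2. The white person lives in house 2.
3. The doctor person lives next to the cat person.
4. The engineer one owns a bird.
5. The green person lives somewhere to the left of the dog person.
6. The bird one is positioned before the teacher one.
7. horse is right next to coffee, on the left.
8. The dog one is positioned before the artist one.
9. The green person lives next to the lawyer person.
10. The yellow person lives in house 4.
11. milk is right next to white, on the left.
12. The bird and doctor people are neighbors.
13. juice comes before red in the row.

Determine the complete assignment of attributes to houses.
Solution:

House | Profession | Pet | Color | Drink
----------------------------------------
  1   | engineer | bird | blue | milk
  2   | doctor | horse | white | water
  3   | teacher | cat | green | coffee
  4   | lawyer | dog | yellow | juice
  5   | artist | fish | red | tea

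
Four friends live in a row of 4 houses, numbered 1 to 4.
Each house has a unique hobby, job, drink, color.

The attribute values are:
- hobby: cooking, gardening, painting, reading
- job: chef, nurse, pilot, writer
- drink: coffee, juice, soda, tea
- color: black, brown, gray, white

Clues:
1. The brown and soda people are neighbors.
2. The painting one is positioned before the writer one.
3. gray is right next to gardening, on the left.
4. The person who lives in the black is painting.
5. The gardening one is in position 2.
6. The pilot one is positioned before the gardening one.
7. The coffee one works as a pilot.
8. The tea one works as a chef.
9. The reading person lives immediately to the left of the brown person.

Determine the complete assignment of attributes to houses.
Solution:

House | Hobby | Job | Drink | Color
-----------------------------------
  1   | reading | pilot | coffee | gray
  2   | gardening | chef | tea | brown
  3   | painting | nurse | soda | black
  4   | cooking | writer | juice | white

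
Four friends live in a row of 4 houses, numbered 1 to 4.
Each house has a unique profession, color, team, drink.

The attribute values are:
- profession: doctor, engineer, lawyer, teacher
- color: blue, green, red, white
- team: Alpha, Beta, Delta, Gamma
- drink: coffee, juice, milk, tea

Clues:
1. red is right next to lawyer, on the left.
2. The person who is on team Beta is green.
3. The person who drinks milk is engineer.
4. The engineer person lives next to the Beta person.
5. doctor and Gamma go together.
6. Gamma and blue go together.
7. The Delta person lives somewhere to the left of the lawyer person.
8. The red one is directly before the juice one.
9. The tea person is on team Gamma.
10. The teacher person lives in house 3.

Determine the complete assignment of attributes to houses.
Solution:

House | Profession | Color | Team | Drink
-----------------------------------------
  1   | engineer | red | Delta | milk
  2   | lawyer | green | Beta | juice
  3   | teacher | white | Alpha | coffee
  4   | doctor | blue | Gamma | tea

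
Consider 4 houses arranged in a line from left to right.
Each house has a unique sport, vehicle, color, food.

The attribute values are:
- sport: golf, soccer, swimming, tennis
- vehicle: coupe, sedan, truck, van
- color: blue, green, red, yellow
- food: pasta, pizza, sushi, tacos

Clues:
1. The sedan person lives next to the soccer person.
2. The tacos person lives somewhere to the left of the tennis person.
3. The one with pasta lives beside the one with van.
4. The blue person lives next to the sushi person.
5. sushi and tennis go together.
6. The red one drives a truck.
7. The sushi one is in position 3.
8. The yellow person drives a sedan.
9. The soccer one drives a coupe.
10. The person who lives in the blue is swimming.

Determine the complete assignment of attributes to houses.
Solution:

House | Sport | Vehicle | Color | Food
--------------------------------------
  1   | golf | truck | red | pasta
  2   | swimming | van | blue | tacos
  3   | tennis | sedan | yellow | sushi
  4   | soccer | coupe | green | pizza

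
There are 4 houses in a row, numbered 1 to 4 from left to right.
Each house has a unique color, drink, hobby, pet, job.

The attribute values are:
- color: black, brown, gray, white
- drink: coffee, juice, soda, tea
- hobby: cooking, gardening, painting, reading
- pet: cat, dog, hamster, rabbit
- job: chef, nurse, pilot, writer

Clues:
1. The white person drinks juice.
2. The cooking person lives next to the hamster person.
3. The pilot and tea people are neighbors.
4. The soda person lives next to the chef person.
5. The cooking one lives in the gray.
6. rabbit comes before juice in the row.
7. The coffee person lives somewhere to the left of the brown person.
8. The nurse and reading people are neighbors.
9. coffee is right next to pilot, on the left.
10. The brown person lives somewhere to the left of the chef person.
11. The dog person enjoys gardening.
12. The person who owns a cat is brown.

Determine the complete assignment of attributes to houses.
Solution:

House | Color | Drink | Hobby | Pet | Job
-----------------------------------------
  1   | black | coffee | gardening | dog | nurse
  2   | brown | soda | reading | cat | pilot
  3   | gray | tea | cooking | rabbit | chef
  4   | white | juice | painting | hamster | writer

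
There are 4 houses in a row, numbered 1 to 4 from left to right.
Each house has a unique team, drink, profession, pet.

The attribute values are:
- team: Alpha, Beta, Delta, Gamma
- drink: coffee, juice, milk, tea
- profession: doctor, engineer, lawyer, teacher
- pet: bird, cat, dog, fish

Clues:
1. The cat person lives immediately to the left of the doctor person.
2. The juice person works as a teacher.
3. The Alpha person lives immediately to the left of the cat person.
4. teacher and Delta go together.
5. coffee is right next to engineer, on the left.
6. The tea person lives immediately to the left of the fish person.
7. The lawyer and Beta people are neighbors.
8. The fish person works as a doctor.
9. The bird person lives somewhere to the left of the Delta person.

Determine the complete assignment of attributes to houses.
Solution:

House | Team | Drink | Profession | Pet
---------------------------------------
  1   | Alpha | coffee | lawyer | bird
  2   | Beta | tea | engineer | cat
  3   | Gamma | milk | doctor | fish
  4   | Delta | juice | teacher | dog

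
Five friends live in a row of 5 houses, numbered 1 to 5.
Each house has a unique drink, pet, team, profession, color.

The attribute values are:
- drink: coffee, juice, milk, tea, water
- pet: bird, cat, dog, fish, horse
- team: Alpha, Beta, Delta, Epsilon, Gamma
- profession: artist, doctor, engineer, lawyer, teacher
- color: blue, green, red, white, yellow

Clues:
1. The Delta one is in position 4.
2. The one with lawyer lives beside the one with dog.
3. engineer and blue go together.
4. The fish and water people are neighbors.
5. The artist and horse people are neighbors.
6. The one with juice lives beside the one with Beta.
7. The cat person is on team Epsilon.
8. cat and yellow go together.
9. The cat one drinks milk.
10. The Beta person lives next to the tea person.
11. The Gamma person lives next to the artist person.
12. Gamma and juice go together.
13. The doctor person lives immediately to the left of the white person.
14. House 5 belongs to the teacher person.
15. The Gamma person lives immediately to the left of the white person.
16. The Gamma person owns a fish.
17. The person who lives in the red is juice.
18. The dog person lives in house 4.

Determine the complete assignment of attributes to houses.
Solution:

House | Drink | Pet | Team | Profession | Color
-----------------------------------------------
  1   | juice | fish | Gamma | doctor | red
  2   | water | bird | Beta | artist | white
  3   | tea | horse | Alpha | lawyer | green
  4   | coffee | dog | Delta | engineer | blue
  5   | milk | cat | Epsilon | teacher | yellow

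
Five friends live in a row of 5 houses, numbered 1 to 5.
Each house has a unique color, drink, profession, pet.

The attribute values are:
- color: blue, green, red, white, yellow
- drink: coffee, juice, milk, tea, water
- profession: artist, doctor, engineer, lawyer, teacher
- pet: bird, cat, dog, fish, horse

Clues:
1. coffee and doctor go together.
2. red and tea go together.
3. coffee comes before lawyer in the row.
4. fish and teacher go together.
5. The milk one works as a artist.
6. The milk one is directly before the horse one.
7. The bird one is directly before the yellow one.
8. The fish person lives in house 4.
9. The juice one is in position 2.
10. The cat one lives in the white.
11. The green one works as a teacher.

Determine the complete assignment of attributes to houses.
Solution:

House | Color | Drink | Profession | Pet
----------------------------------------
  1   | blue | milk | artist | bird
  2   | yellow | juice | engineer | horse
  3   | white | coffee | doctor | cat
  4   | green | water | teacher | fish
  5   | red | tea | lawyer | dog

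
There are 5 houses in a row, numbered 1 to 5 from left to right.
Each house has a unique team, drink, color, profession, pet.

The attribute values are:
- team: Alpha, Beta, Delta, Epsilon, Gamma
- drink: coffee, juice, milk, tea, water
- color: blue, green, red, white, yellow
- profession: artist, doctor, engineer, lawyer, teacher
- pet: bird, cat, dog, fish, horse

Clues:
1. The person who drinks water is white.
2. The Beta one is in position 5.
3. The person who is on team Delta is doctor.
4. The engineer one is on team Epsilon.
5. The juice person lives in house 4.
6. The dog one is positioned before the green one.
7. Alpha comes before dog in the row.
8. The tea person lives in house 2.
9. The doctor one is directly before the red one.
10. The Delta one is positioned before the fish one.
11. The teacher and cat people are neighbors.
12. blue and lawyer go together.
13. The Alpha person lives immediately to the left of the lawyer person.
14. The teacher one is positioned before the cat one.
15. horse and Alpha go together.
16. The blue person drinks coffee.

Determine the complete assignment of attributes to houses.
Solution:

House | Team | Drink | Color | Profession | Pet
-----------------------------------------------
  1   | Delta | water | white | doctor | bird
  2   | Alpha | tea | red | teacher | horse
  3   | Gamma | coffee | blue | lawyer | cat
  4   | Epsilon | juice | yellow | engineer | dog
  5   | Beta | milk | green | artist | fish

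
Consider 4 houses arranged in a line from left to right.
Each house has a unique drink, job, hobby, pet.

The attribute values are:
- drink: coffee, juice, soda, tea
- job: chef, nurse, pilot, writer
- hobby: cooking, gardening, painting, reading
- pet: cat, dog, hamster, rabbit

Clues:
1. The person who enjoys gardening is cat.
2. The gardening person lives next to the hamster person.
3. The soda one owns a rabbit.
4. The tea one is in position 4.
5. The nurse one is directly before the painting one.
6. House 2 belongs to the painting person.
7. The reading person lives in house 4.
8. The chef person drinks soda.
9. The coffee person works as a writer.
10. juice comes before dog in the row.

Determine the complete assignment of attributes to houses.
Solution:

House | Drink | Job | Hobby | Pet
---------------------------------
  1   | juice | nurse | gardening | cat
  2   | coffee | writer | painting | hamster
  3   | soda | chef | cooking | rabbit
  4   | tea | pilot | reading | dog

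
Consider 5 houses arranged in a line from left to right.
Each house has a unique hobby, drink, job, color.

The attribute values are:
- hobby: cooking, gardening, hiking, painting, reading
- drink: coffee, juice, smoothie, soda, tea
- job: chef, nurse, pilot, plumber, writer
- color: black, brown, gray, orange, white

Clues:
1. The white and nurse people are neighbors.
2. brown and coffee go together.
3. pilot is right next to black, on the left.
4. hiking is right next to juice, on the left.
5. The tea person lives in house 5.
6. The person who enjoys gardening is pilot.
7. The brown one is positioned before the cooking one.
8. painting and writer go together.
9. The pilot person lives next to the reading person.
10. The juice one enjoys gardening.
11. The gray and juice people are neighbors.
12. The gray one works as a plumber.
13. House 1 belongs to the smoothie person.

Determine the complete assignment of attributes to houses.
Solution:

House | Hobby | Drink | Job | Color
-----------------------------------
  1   | hiking | smoothie | plumber | gray
  2   | gardening | juice | pilot | white
  3   | reading | soda | nurse | black
  4   | painting | coffee | writer | brown
  5   | cooking | tea | chef | orange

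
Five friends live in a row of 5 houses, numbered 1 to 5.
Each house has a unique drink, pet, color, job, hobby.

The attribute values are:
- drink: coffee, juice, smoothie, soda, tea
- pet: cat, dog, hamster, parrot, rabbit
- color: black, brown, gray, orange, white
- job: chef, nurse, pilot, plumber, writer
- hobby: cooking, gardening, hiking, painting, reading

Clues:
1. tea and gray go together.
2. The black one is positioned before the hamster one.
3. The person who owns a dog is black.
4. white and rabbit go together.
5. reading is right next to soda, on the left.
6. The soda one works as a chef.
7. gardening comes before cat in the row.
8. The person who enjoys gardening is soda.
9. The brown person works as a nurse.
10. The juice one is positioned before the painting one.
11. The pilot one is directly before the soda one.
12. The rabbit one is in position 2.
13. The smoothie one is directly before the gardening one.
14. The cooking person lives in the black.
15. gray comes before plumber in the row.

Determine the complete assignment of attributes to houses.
Solution:

House | Drink | Pet | Color | Job | Hobby
-----------------------------------------
  1   | smoothie | parrot | orange | pilot | reading
  2   | soda | rabbit | white | chef | gardening
  3   | tea | cat | gray | writer | hiking
  4   | juice | dog | black | plumber | cooking
  5   | coffee | hamster | brown | nurse | painting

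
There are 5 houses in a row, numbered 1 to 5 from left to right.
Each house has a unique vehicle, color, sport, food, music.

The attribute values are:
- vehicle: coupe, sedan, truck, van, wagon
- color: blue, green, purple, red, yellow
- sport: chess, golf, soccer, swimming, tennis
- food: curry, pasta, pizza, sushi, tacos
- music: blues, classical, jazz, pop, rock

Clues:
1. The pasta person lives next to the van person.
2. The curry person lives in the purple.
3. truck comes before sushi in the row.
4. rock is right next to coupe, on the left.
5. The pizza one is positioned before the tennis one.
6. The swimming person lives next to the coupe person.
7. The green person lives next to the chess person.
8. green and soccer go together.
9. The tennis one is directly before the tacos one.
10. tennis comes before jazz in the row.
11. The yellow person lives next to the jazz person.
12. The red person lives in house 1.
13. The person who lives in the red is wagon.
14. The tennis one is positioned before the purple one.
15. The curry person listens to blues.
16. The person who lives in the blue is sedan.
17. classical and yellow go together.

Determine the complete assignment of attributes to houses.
Solution:

House | Vehicle | Color | Sport | Food | Music
----------------------------------------------
  1   | wagon | red | swimming | pizza | rock
  2   | coupe | yellow | tennis | pasta | classical
  3   | van | green | soccer | tacos | jazz
  4   | truck | purple | chess | curry | blues
  5   | sedan | blue | golf | sushi | pop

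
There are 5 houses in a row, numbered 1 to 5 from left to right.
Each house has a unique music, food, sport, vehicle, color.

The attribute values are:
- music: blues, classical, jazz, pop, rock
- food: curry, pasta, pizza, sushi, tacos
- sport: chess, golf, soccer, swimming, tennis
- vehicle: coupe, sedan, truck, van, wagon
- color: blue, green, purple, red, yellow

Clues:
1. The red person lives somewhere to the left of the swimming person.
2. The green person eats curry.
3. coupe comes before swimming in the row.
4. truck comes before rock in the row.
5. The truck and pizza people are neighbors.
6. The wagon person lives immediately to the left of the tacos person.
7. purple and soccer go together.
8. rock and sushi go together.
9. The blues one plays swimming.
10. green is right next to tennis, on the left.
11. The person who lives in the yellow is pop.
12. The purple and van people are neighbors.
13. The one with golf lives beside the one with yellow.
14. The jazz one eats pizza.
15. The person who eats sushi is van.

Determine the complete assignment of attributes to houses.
Solution:

House | Music | Food | Sport | Vehicle | Color
----------------------------------------------
  1   | classical | curry | golf | wagon | green
  2   | pop | tacos | tennis | truck | yellow
  3   | jazz | pizza | soccer | coupe | purple
  4   | rock | sushi | chess | van | red
  5   | blues | pasta | swimming | sedan | blue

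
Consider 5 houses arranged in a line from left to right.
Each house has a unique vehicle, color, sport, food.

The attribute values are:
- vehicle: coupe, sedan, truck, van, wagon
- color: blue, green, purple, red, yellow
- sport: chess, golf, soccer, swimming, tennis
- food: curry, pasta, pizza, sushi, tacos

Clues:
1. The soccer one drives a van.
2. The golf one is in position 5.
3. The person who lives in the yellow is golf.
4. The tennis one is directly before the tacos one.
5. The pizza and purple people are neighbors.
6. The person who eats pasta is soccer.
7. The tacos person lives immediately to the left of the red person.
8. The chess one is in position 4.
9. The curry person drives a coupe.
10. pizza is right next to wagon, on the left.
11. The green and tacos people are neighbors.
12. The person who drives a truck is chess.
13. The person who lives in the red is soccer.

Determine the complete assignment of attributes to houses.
Solution:

House | Vehicle | Color | Sport | Food
--------------------------------------
  1   | sedan | green | tennis | pizza
  2   | wagon | purple | swimming | tacos
  3   | van | red | soccer | pasta
  4   | truck | blue | chess | sushi
  5   | coupe | yellow | golf | curry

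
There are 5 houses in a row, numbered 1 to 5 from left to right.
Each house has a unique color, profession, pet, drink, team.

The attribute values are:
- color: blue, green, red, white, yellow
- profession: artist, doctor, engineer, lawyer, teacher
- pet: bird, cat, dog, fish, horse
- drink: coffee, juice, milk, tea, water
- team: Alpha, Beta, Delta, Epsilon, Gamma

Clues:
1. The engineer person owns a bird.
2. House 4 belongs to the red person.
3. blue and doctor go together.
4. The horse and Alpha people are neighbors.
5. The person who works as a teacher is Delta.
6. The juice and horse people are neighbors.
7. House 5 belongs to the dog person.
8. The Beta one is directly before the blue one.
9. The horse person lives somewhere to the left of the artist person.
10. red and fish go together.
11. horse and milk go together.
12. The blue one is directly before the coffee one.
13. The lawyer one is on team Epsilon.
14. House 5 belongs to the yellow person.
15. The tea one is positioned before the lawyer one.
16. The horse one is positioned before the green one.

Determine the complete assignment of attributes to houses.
Solution:

House | Color | Profession | Pet | Drink | Team
-----------------------------------------------
  1   | white | engineer | bird | juice | Beta
  2   | blue | doctor | horse | milk | Gamma
  3   | green | artist | cat | coffee | Alpha
  4   | red | teacher | fish | tea | Delta
  5   | yellow | lawyer | dog | water | Epsilon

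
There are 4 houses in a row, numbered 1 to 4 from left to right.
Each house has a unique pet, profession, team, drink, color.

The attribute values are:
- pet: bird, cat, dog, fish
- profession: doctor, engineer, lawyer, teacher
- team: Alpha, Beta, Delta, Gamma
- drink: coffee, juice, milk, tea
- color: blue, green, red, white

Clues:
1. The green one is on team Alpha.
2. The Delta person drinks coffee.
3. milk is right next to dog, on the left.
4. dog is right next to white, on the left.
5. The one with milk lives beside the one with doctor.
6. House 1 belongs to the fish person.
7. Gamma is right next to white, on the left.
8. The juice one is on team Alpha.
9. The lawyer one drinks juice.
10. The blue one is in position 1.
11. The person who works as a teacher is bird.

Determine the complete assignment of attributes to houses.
Solution:

House | Pet | Profession | Team | Drink | Color
-----------------------------------------------
  1   | fish | engineer | Beta | milk | blue
  2   | dog | doctor | Gamma | tea | red
  3   | bird | teacher | Delta | coffee | white
  4   | cat | lawyer | Alpha | juice | green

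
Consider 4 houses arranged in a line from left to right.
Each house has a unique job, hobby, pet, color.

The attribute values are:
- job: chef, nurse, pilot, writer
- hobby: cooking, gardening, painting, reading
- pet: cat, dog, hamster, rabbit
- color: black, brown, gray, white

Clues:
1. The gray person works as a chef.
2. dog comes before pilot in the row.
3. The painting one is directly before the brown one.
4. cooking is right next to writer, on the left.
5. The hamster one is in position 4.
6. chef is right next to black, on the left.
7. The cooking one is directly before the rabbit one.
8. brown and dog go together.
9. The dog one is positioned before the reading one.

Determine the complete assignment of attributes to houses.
Solution:

House | Job | Hobby | Pet | Color
---------------------------------
  1   | chef | cooking | cat | gray
  2   | writer | painting | rabbit | black
  3   | nurse | gardening | dog | brown
  4   | pilot | reading | hamster | white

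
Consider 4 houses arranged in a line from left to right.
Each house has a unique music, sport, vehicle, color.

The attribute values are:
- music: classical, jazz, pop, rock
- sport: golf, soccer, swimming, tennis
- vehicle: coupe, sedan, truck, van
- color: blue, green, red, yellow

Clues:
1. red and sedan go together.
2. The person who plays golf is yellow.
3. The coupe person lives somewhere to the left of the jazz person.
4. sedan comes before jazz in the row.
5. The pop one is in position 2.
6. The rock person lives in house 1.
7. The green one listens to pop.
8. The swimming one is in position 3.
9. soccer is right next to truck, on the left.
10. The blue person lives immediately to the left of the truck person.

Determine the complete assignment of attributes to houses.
Solution:

House | Music | Sport | Vehicle | Color
---------------------------------------
  1   | rock | soccer | coupe | blue
  2   | pop | tennis | truck | green
  3   | classical | swimming | sedan | red
  4   | jazz | golf | van | yellow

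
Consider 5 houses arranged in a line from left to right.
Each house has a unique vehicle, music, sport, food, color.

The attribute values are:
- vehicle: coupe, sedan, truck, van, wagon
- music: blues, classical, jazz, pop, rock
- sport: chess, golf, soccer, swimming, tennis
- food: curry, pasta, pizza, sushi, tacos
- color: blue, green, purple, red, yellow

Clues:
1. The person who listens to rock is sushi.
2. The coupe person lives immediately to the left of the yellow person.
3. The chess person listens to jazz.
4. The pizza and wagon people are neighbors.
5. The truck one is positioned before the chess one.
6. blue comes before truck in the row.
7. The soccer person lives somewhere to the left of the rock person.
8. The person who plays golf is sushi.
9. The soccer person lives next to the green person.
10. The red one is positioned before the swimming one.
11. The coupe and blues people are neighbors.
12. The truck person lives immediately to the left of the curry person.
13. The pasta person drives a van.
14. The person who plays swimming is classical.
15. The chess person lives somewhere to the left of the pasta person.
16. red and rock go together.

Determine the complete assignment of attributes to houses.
Solution:

House | Vehicle | Music | Sport | Food | Color
----------------------------------------------
  1   | coupe | pop | tennis | tacos | blue
  2   | truck | blues | soccer | pizza | yellow
  3   | wagon | jazz | chess | curry | green
  4   | sedan | rock | golf | sushi | red
  5   | van | classical | swimming | pasta | purple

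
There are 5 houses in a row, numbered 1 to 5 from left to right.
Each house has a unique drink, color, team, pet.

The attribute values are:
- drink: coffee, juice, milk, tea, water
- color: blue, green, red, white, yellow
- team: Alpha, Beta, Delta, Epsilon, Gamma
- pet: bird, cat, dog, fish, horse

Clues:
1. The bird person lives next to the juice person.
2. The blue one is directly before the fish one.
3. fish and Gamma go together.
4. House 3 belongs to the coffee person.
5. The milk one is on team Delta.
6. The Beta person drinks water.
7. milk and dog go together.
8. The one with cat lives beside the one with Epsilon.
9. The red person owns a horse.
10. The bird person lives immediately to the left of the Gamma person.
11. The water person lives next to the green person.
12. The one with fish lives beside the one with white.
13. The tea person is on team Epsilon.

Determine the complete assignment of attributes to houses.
Solution:

House | Drink | Color | Team | Pet
----------------------------------
  1   | water | blue | Beta | bird
  2   | juice | green | Gamma | fish
  3   | coffee | white | Alpha | cat
  4   | tea | red | Epsilon | horse
  5   | milk | yellow | Delta | dog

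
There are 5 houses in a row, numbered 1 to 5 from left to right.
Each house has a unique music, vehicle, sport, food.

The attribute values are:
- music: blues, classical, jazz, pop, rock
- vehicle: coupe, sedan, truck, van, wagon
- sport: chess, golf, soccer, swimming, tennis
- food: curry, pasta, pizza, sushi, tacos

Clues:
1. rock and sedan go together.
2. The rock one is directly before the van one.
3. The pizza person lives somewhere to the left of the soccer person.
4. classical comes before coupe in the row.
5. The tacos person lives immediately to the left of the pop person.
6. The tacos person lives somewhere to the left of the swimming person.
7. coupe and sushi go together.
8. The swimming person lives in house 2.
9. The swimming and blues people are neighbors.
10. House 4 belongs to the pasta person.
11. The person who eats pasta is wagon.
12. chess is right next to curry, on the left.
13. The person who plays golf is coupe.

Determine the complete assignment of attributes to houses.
Solution:

House | Music | Vehicle | Sport | Food
--------------------------------------
  1   | rock | sedan | chess | tacos
  2   | pop | van | swimming | curry
  3   | blues | truck | tennis | pizza
  4   | classical | wagon | soccer | pasta
  5   | jazz | coupe | golf | sushi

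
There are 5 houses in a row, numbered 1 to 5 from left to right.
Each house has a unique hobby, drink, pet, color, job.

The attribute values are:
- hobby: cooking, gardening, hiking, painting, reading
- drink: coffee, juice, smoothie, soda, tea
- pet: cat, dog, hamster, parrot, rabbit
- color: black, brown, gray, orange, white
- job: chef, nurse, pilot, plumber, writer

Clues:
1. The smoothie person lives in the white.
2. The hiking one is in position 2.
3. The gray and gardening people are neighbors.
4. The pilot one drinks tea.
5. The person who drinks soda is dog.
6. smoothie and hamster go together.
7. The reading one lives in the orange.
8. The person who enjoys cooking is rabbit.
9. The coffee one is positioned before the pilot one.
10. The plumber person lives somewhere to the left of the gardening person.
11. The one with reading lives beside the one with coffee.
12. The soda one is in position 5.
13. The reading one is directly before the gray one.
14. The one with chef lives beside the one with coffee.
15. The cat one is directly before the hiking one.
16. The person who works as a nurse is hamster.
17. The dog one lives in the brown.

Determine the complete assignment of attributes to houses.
Solution:

House | Hobby | Drink | Pet | Color | Job
-----------------------------------------
  1   | reading | juice | cat | orange | chef
  2   | hiking | coffee | parrot | gray | plumber
  3   | gardening | smoothie | hamster | white | nurse
  4   | cooking | tea | rabbit | black | pilot
  5   | painting | soda | dog | brown | writer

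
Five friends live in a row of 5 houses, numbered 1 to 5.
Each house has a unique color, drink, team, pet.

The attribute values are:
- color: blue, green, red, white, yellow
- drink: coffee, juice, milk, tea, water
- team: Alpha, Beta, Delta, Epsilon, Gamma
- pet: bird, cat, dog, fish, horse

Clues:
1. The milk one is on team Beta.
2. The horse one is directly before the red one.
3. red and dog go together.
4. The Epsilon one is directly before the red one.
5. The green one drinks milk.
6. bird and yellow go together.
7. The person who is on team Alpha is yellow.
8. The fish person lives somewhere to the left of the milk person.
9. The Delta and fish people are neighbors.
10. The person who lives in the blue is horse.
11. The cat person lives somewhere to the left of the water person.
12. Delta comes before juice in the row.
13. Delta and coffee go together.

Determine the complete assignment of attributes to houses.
Solution:

House | Color | Drink | Team | Pet
----------------------------------
  1   | blue | tea | Epsilon | horse
  2   | red | coffee | Delta | dog
  3   | white | juice | Gamma | fish
  4   | green | milk | Beta | cat
  5   | yellow | water | Alpha | bird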